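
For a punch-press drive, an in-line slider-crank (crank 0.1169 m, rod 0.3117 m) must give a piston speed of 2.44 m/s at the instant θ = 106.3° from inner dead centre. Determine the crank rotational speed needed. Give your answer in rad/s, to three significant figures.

For an in-line slider-crank, |v_piston| = rω|sinθ|·[1 + r cosθ/√(L² − r² sin²θ)].
With r = 0.1169 m, L = 0.3117 m, θ = 106.3°: the bracketed kinematic factor |dx/dθ| = 0.099542 m.
ω = v/|dx/dθ| = 2.44/0.099542 = 24.512 rad/s.

24.5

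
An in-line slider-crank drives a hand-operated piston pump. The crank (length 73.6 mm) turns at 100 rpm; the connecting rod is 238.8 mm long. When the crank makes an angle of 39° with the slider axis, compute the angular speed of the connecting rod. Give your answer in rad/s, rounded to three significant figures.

2.56

ω = 10.47 rad/s (converted from 100 rpm).
The rod makes angle φ with the slider axis where L sinφ = r sinθ; differentiating, L cosφ·φ̇ = r ω cosθ.
L cosφ = √(L² − r² sin²θ) = 0.23426 m.
|ω_rod| = r ω |cosθ| / √(L² − r² sin²θ) = 0.0736·10.47·0.77715/0.23426 = 2.5568 rad/s.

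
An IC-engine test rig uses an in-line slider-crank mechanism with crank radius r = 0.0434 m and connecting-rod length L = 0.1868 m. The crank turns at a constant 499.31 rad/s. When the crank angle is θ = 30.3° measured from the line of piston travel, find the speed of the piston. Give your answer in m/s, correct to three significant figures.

13.1

ω = 499.3 rad/s
For an in-line slider-crank, x = r cosθ + √(L² − r² sin²θ), so v = −rω sinθ·[1 + r cosθ/√(L² − r² sin²θ)].
With r = 0.0434 m, L = 0.1868 m, θ = 30.3°: √(L² − r² sin²θ) = 0.18551 m.
v = −0.0434·499.3·0.50453·[1 + 0.0434·0.86340/0.18551] = -13.142 m/s.
|v| = 13.142 m/s.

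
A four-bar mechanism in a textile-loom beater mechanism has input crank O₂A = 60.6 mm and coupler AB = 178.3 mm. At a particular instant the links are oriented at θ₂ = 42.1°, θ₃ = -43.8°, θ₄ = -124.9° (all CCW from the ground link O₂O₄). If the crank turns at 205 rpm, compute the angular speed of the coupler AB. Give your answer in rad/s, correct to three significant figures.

1.66

ω₂ = 21.47 rad/s (from 205 rpm).
Differentiating the loop-closure r₂e^{iθ₂}+r₃e^{iθ₃}=r₁+r₄e^{iθ₄} gives r₂ω₂e^{iθ₂}+r₃ω₃e^{iθ₃}=r₄ω₄e^{iθ₄}.
Eliminating the other unknown: ω₃ = r₂ω₂ sin(θ₄−θ₂) / [r₃ sin(θ₃−θ₄)].
Numerator sine = -0.22495; denominator sine = +0.98796.
Result = 0.0606·21.47·(-0.22495) / (0.1783·(+0.98796)) = -1.6613 rad/s; magnitude 1.6613 rad/s.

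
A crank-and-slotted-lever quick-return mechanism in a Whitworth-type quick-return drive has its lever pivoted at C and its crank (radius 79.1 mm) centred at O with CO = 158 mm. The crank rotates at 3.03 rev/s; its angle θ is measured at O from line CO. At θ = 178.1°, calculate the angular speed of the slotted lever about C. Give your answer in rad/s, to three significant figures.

19.0

ω = 19.04 rad/s (from 3.03 rev/s).
Crank pin A relative to C: A = (d + r cosθ, r sinθ); lever angle φ = atan2(r sinθ, d + r cosθ).
Differentiating tanφ: φ̇ = rω(d cosθ + r)/(d² + r² + 2dr cosθ).
d² + r² + 2dr cosθ = |CA|² = 0.00623895 m²;  d cosθ + r = -0.078813 m.
|ω_lever| = |0.0791·19.04·-0.078813| / 0.00623895 = 19.023 rad/s.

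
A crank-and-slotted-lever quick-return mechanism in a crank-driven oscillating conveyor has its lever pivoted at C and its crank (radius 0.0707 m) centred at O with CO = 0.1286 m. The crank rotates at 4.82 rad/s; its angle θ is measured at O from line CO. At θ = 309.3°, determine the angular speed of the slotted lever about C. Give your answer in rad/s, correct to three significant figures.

ω = 4.82 rad/s
Crank pin A relative to C: A = (d + r cosθ, r sinθ); lever angle φ = atan2(r sinθ, d + r cosθ).
Differentiating tanφ: φ̇ = rω(d cosθ + r)/(d² + r² + 2dr cosθ).
d² + r² + 2dr cosθ = |CA|² = 0.0330539 m²;  d cosθ + r = +0.15215 m.
|ω_lever| = |0.0707·4.82·+0.15215| / 0.0330539 = 1.5686 rad/s.

1.57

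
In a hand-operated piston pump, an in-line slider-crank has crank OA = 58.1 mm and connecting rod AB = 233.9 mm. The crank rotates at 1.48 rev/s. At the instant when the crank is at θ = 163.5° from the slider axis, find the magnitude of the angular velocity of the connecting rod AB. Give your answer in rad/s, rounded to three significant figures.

2.22

ω = 9.299 rad/s (converted from 1.48 rev/s).
The rod makes angle φ with the slider axis where L sinφ = r sinθ; differentiating, L cosφ·φ̇ = r ω cosθ.
L cosφ = √(L² − r² sin²θ) = 0.23332 m.
|ω_rod| = r ω |cosθ| / √(L² − r² sin²θ) = 0.0581·9.299·0.95882/0.23332 = 2.2203 rad/s.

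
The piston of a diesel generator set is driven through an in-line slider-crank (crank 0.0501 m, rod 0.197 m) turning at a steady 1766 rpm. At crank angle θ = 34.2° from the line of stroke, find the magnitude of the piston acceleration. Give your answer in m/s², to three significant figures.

1590

ω = 2π·1766/60 = 184.9 rad/s
x(θ) = r cosθ + √(L² − r² sin²θ); with ω constant, a = ω²·d²x/dθ².
d²x/dθ² = −r cosθ − r²(cos2θ)/√u − r⁴ sin²2θ/(4u^{3/2}),  u = L² − r² sin²θ = 0.038016 m².
Substituting r = 0.0501 m, L = 0.197 m, θ = 34.2°: d²x/dθ² = -0.046359 m.
a = ω²·d²x/dθ² = (184.9)²·(-0.046359) = -1585.5 m/s²;  |a| = 1585.5 m/s².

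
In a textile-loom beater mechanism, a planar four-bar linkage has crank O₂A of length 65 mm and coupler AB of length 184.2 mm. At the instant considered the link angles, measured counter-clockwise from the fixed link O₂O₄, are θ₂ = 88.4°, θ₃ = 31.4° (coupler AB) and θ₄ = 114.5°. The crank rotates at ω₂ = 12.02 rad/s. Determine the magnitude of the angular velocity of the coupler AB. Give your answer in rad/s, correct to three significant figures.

ω₂ = 12.02 rad/s
Differentiating the loop-closure r₂e^{iθ₂}+r₃e^{iθ₃}=r₁+r₄e^{iθ₄} gives r₂ω₂e^{iθ₂}+r₃ω₃e^{iθ₃}=r₄ω₄e^{iθ₄}.
Eliminating the other unknown: ω₃ = r₂ω₂ sin(θ₄−θ₂) / [r₃ sin(θ₃−θ₄)].
Numerator sine = +0.43994; denominator sine = -0.99276.
Result = 0.065·12.02·(+0.43994) / (0.1842·(-0.99276)) = -1.8797 rad/s; magnitude 1.8797 rad/s.

1.88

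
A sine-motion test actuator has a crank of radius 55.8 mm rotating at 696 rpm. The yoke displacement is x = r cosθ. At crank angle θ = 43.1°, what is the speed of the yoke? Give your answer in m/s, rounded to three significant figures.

2.78

ω = 72.88 rad/s (from 696 rpm).
x = r cosθ ⇒ ẋ = −rω sinθ.
|v| = rω|sinθ| = 0.0558·72.88·|sin 43.1°| = 2.7789 m/s.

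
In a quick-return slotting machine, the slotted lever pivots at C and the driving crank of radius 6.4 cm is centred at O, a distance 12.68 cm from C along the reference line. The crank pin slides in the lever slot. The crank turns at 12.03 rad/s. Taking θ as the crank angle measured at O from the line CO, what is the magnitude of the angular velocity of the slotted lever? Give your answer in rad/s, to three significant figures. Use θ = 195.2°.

9.96

ω = 12.03 rad/s
Crank pin A relative to C: A = (d + r cosθ, r sinθ); lever angle φ = atan2(r sinθ, d + r cosθ).
Differentiating tanφ: φ̇ = rω(d cosθ + r)/(d² + r² + 2dr cosθ).
d² + r² + 2dr cosθ = |CA|² = 0.00451164 m²;  d cosθ + r = -0.058364 m.
|ω_lever| = |0.064·12.03·-0.058364| / 0.00451164 = 9.96 rad/s.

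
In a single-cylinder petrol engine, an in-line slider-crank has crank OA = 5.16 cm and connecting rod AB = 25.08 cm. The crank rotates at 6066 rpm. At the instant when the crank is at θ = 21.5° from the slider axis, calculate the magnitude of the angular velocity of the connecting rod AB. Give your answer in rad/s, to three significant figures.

ω = 635.2 rad/s (converted from 6066 rpm).
The rod makes angle φ with the slider axis where L sinφ = r sinθ; differentiating, L cosφ·φ̇ = r ω cosθ.
L cosφ = √(L² − r² sin²θ) = 0.25009 m.
|ω_rod| = r ω |cosθ| / √(L² − r² sin²θ) = 0.0516·635.2·0.93042/0.25009 = 121.95 rad/s.

122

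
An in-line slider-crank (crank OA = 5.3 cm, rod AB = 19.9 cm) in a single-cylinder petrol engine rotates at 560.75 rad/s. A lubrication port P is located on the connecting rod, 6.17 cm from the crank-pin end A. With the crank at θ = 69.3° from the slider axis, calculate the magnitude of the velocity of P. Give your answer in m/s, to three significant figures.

ω = 560.8 rad/s.  Crank-pin speed |V_A| = rω = 29.72 m/s, perpendicular to OA.
Rod angle: sinφ = −(r/L) sinθ ⇒ φ = -14.427°; ω_rod = −rω cosθ/√(L²−r²sin²θ) = -54.509 rad/s.
V_P = V_A + ω_rod × AP, with AP = 0.0617 m along the rod.
Components: V_Px = −rω sinθ − a·ω_rod·sinφ = -28.639 m/s;  V_Py = rω cosθ + a·ω_rod·cosφ = +7.248 m/s.
|V_P| = √(V_Px² + V_Py²) = 29.542 m/s.

29.5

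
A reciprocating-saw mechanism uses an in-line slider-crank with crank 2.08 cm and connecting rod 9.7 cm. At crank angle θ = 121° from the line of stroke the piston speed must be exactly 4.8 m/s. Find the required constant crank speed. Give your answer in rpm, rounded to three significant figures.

For an in-line slider-crank, |v_piston| = rω|sinθ|·[1 + r cosθ/√(L² − r² sin²θ)].
With r = 0.0208 m, L = 0.097 m, θ = 121°: the bracketed kinematic factor |dx/dθ| = 0.015826 m.
ω = v/|dx/dθ| = 4.8/0.015826 = 303.3 rad/s.
N = 60ω/(2π) = 2896.3 rpm.

2900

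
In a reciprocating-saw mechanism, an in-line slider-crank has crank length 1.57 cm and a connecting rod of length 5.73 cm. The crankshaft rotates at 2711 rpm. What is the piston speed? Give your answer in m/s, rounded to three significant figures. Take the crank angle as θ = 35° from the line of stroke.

3.14

ω = 2π·2711/60 = 283.9 rad/s
For an in-line slider-crank, x = r cosθ + √(L² − r² sin²θ), so v = −rω sinθ·[1 + r cosθ/√(L² − r² sin²θ)].
With r = 0.0157 m, L = 0.0573 m, θ = 35°: √(L² − r² sin²θ) = 0.056588 m.
v = −0.0157·283.9·0.57358·[1 + 0.0157·0.81915/0.056588] = -3.1375 m/s.
|v| = 3.1375 m/s.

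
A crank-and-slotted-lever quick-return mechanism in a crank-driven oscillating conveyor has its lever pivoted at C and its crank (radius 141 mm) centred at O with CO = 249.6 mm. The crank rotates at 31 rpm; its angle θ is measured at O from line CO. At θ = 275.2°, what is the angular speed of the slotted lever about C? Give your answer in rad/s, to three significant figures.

0.846

ω = 3.246 rad/s (from 31 rpm).
Crank pin A relative to C: A = (d + r cosθ, r sinθ); lever angle φ = atan2(r sinθ, d + r cosθ).
Differentiating tanφ: φ̇ = rω(d cosθ + r)/(d² + r² + 2dr cosθ).
d² + r² + 2dr cosθ = |CA|² = 0.0885605 m²;  d cosθ + r = +0.16362 m.
|ω_lever| = |0.141·3.246·+0.16362| / 0.0885605 = 0.84569 rad/s.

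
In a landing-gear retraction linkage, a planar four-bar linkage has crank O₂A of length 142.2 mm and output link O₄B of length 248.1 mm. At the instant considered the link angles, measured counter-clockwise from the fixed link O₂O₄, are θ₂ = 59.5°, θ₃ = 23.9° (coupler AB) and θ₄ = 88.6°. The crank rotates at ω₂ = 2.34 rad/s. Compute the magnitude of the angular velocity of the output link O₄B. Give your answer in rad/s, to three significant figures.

0.864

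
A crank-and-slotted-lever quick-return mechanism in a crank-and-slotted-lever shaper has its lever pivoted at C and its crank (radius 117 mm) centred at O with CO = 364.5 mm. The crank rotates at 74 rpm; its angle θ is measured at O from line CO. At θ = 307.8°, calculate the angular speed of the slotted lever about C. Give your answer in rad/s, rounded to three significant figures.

1.55

ω = 7.749 rad/s (from 74 rpm).
Crank pin A relative to C: A = (d + r cosθ, r sinθ); lever angle φ = atan2(r sinθ, d + r cosθ).
Differentiating tanφ: φ̇ = rω(d cosθ + r)/(d² + r² + 2dr cosθ).
d² + r² + 2dr cosθ = |CA|² = 0.198826 m²;  d cosθ + r = +0.3404 m.
|ω_lever| = |0.117·7.749·+0.3404| / 0.198826 = 1.5523 rad/s.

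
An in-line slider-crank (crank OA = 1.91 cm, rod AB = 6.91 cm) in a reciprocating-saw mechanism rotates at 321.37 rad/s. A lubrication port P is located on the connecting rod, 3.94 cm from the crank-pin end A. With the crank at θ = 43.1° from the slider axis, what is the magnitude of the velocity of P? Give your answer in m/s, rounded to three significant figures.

5.07

ω = 321.4 rad/s.  Crank-pin speed |V_A| = rω = 6.1382 m/s, perpendicular to OA.
Rod angle: sinφ = −(r/L) sinθ ⇒ φ = -10.887°; ω_rod = −rω cosθ/√(L²−r²sin²θ) = -66.049 rad/s.
V_P = V_A + ω_rod × AP, with AP = 0.0394 m along the rod.
Components: V_Px = −rω sinθ − a·ω_rod·sinφ = -4.6855 m/s;  V_Py = rω cosθ + a·ω_rod·cosφ = +1.9264 m/s.
|V_P| = √(V_Px² + V_Py²) = 5.0661 m/s.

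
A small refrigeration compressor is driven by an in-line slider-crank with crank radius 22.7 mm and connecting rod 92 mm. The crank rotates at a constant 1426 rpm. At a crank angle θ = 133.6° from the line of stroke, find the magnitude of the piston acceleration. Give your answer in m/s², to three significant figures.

353

ω = 2π·1426/60 = 149.3 rad/s
x(θ) = r cosθ + √(L² − r² sin²θ); with ω constant, a = ω²·d²x/dθ².
d²x/dθ² = −r cosθ − r²(cos2θ)/√u − r⁴ sin²2θ/(4u^{3/2}),  u = L² − r² sin²θ = 0.00819377 m².
Substituting r = 0.0227 m, L = 0.092 m, θ = 133.6°: d²x/dθ² = +0.015843 m.
a = ω²·d²x/dθ² = (149.3)²·(+0.015843) = +353.3 m/s²;  |a| = 353.3 m/s².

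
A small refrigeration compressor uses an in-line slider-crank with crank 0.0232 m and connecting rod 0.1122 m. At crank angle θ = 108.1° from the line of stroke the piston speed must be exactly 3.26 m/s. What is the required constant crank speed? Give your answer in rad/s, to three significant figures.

For an in-line slider-crank, |v_piston| = rω|sinθ|·[1 + r cosθ/√(L² − r² sin²θ)].
With r = 0.0232 m, L = 0.1122 m, θ = 108.1°: the bracketed kinematic factor |dx/dθ| = 0.020607 m.
ω = v/|dx/dθ| = 3.26/0.020607 = 158.2 rad/s.

158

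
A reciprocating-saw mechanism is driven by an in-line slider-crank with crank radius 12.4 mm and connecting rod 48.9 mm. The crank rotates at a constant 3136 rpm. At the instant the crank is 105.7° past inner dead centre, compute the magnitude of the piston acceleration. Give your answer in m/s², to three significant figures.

659

ω = 2π·3136/60 = 328.4 rad/s
x(θ) = r cosθ + √(L² − r² sin²θ); with ω constant, a = ω²·d²x/dθ².
d²x/dθ² = −r cosθ − r²(cos2θ)/√u − r⁴ sin²2θ/(4u^{3/2}),  u = L² − r² sin²θ = 0.00224871 m².
Substituting r = 0.0124 m, L = 0.0489 m, θ = 105.7°: d²x/dθ² = +0.006108 m.
a = ω²·d²x/dθ² = (328.4)²·(+0.006108) = +658.73 m/s²;  |a| = 658.73 m/s².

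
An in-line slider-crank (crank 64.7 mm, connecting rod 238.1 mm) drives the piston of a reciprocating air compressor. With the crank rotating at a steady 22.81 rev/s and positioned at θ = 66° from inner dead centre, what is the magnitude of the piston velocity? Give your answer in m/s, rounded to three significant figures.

9.44

ω = 2π·22.8 = 143.3 rad/s
For an in-line slider-crank, x = r cosθ + √(L² − r² sin²θ), so v = −rω sinθ·[1 + r cosθ/√(L² − r² sin²θ)].
With r = 0.0647 m, L = 0.2381 m, θ = 66°: √(L² − r² sin²θ) = 0.23065 m.
v = −0.0647·143.3·0.91355·[1 + 0.0647·0.40674/0.23065] = -9.4376 m/s.
|v| = 9.4376 m/s.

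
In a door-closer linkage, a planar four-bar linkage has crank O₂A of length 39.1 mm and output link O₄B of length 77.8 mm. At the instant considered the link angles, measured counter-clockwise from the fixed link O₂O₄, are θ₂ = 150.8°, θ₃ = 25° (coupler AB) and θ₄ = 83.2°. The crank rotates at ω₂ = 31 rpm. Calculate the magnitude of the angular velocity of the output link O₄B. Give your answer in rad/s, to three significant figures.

ω₂ = 3.246 rad/s (from 31 rpm).
Differentiating the loop-closure r₂e^{iθ₂}+r₃e^{iθ₃}=r₁+r₄e^{iθ₄} gives r₂ω₂e^{iθ₂}+r₃ω₃e^{iθ₃}=r₄ω₄e^{iθ₄}.
Eliminating the other unknown: ω₄ = r₂ω₂ sin(θ₂−θ₃) / [r₄ sin(θ₄−θ₃)].
Numerator sine = +0.81106; denominator sine = +0.84989.
Result = 0.0391·3.246·(+0.81106) / (0.0778·(+0.84989)) = +1.557 rad/s; magnitude 1.557 rad/s.

1.56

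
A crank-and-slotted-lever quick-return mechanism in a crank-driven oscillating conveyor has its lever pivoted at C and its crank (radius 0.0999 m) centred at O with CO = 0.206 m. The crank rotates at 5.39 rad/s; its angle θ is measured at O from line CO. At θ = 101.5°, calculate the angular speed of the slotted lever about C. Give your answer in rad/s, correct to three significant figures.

0.717

ω = 5.39 rad/s
Crank pin A relative to C: A = (d + r cosθ, r sinθ); lever angle φ = atan2(r sinθ, d + r cosθ).
Differentiating tanφ: φ̇ = rω(d cosθ + r)/(d² + r² + 2dr cosθ).
d² + r² + 2dr cosθ = |CA|² = 0.0442103 m²;  d cosθ + r = +0.05883 m.
|ω_lever| = |0.0999·5.39·+0.05883| / 0.0442103 = 0.71653 rad/s.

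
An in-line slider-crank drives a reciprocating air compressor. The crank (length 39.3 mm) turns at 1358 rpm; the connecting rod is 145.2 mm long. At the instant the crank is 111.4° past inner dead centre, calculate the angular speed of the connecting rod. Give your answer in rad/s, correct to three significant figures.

14.5

ω = 142.2 rad/s (converted from 1358 rpm).
The rod makes angle φ with the slider axis where L sinφ = r sinθ; differentiating, L cosφ·φ̇ = r ω cosθ.
L cosφ = √(L² − r² sin²θ) = 0.14051 m.
|ω_rod| = r ω |cosθ| / √(L² − r² sin²θ) = 0.0393·142.2·0.36488/0.14051 = 14.513 rad/s.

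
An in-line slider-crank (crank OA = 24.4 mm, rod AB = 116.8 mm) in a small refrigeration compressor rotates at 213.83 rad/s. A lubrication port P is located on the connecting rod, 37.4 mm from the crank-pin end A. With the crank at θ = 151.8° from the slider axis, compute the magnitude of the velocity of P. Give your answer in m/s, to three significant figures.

3.89

ω = 213.8 rad/s.  Crank-pin speed |V_A| = rω = 5.2175 m/s, perpendicular to OA.
Rod angle: sinφ = −(r/L) sinθ ⇒ φ = -5.665°; ω_rod = −rω cosθ/√(L²−r²sin²θ) = +39.561 rad/s.
V_P = V_A + ω_rod × AP, with AP = 0.0374 m along the rod.
Components: V_Px = −rω sinθ − a·ω_rod·sinφ = -2.3194 m/s;  V_Py = rω cosθ + a·ω_rod·cosφ = -3.1258 m/s.
|V_P| = √(V_Px² + V_Py²) = 3.8924 m/s.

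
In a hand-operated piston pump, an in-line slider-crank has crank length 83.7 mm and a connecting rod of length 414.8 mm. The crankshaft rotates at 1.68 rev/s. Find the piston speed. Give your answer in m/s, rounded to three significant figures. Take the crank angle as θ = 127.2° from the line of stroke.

0.617

ω = 2π·1.68 = 10.56 rad/s
For an in-line slider-crank, x = r cosθ + √(L² − r² sin²θ), so v = −rω sinθ·[1 + r cosθ/√(L² − r² sin²θ)].
With r = 0.0837 m, L = 0.4148 m, θ = 127.2°: √(L² − r² sin²θ) = 0.40941 m.
v = −0.0837·10.56·0.79653·[1 + 0.0837·-0.60460/0.40941] = -0.61676 m/s.
|v| = 0.61676 m/s.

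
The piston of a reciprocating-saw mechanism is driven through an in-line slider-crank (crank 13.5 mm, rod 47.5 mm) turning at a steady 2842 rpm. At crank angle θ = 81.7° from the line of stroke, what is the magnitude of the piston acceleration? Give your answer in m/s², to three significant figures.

166

ω = 2π·2842/60 = 297.6 rad/s
x(θ) = r cosθ + √(L² − r² sin²θ); with ω constant, a = ω²·d²x/dθ².
d²x/dθ² = −r cosθ − r²(cos2θ)/√u − r⁴ sin²2θ/(4u^{3/2}),  u = L² − r² sin²θ = 0.0020778 m².
Substituting r = 0.0135 m, L = 0.0475 m, θ = 81.7°: d²x/dθ² = +0.0018756 m.
a = ω²·d²x/dθ² = (297.6)²·(+0.0018756) = +166.13 m/s²;  |a| = 166.13 m/s².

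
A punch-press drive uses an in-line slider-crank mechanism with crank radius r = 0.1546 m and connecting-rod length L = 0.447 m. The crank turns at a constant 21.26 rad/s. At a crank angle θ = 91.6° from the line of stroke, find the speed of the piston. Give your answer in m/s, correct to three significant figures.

3.25

ω = 21.26 rad/s
For an in-line slider-crank, x = r cosθ + √(L² − r² sin²θ), so v = −rω sinθ·[1 + r cosθ/√(L² − r² sin²θ)].
With r = 0.1546 m, L = 0.447 m, θ = 91.6°: √(L² − r² sin²θ) = 0.41944 m.
v = −0.1546·21.26·0.99961·[1 + 0.1546·-0.02792/0.41944] = -3.2517 m/s.
|v| = 3.2517 m/s.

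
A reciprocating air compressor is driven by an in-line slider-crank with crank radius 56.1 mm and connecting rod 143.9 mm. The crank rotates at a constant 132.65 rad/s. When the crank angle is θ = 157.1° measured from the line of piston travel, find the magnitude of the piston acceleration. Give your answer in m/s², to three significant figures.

630

ω = 132.7 rad/s
x(θ) = r cosθ + √(L² − r² sin²θ); with ω constant, a = ω²·d²x/dθ².
d²x/dθ² = −r cosθ − r²(cos2θ)/√u − r⁴ sin²2θ/(4u^{3/2}),  u = L² − r² sin²θ = 0.0202307 m².
Substituting r = 0.0561 m, L = 0.1439 m, θ = 157.1°: d²x/dθ² = +0.03581 m.
a = ω²·d²x/dθ² = (132.7)²·(+0.03581) = +630.12 m/s²;  |a| = 630.12 m/s².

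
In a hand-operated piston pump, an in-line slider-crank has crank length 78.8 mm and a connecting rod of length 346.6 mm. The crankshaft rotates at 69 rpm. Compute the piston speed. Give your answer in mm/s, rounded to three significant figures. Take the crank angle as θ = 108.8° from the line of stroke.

ω = 2π·69/60 = 7.226 rad/s
For an in-line slider-crank, x = r cosθ + √(L² − r² sin²θ), so v = −rω sinθ·[1 + r cosθ/√(L² − r² sin²θ)].
With r = 0.0788 m, L = 0.3466 m, θ = 108.8°: √(L² − r² sin²θ) = 0.33848 m.
v = −0.0788·7.226·0.94665·[1 + 0.0788·-0.32227/0.33848] = -0.49857 m/s.
|v| = 0.49857 m/s = 498.57 mm/s.

499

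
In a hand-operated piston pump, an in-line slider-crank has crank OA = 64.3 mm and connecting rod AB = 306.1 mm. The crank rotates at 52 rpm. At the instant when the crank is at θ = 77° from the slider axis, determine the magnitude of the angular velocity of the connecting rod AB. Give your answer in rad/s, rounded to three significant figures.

0.263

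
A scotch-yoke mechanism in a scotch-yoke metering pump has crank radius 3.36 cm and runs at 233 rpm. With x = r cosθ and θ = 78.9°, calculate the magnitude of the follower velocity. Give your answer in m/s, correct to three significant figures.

ω = 24.4 rad/s (from 233 rpm).
x = r cosθ ⇒ ẋ = −rω sinθ.
|v| = rω|sinθ| = 0.0336·24.4·|sin 78.9°| = 0.80449 m/s.

0.804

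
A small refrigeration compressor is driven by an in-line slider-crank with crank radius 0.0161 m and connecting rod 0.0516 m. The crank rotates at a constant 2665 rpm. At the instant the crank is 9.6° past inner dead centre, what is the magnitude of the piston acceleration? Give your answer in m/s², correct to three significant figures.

1610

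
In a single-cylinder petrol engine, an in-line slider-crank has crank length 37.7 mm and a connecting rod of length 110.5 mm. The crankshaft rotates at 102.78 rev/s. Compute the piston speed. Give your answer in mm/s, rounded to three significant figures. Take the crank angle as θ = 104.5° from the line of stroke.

21400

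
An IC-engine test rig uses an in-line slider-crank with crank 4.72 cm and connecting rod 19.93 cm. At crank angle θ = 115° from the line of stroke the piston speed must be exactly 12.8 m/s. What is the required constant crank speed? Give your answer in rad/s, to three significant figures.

For an in-line slider-crank, |v_piston| = rω|sinθ|·[1 + r cosθ/√(L² − r² sin²θ)].
With r = 0.0472 m, L = 0.1993 m, θ = 115°: the bracketed kinematic factor |dx/dθ| = 0.038394 m.
ω = v/|dx/dθ| = 12.8/0.038394 = 333.39 rad/s.

333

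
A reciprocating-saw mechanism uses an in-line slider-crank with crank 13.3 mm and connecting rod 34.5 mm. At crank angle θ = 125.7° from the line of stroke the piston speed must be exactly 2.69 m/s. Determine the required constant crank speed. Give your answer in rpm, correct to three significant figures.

3120

For an in-line slider-crank, |v_piston| = rω|sinθ|·[1 + r cosθ/√(L² − r² sin²θ)].
With r = 0.0133 m, L = 0.0345 m, θ = 125.7°: the bracketed kinematic factor |dx/dθ| = 0.0082424 m.
ω = v/|dx/dθ| = 2.69/0.0082424 = 326.36 rad/s.
N = 60ω/(2π) = 3116.5 rpm.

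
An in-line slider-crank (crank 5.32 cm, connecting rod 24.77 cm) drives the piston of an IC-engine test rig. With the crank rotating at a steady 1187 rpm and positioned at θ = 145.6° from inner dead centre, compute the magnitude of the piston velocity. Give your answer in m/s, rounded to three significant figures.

3.07

ω = 2π·1187/60 = 124.3 rad/s
For an in-line slider-crank, x = r cosθ + √(L² − r² sin²θ), so v = −rω sinθ·[1 + r cosθ/√(L² − r² sin²θ)].
With r = 0.0532 m, L = 0.2477 m, θ = 145.6°: √(L² − r² sin²θ) = 0.24587 m.
v = −0.0532·124.3·0.56497·[1 + 0.0532·-0.82511/0.24587] = -3.069 m/s.
|v| = 3.069 m/s.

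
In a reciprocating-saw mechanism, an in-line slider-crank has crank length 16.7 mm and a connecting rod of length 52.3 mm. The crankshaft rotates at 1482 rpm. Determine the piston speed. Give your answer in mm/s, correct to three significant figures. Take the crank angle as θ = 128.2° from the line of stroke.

ω = 2π·1482/60 = 155.2 rad/s
For an in-line slider-crank, x = r cosθ + √(L² − r² sin²θ), so v = −rω sinθ·[1 + r cosθ/√(L² − r² sin²θ)].
With r = 0.0167 m, L = 0.0523 m, θ = 128.2°: √(L² − r² sin²θ) = 0.050627 m.
v = −0.0167·155.2·0.78586·[1 + 0.0167·-0.61841/0.050627] = -1.6213 m/s.
|v| = 1.6213 m/s = 1621.3 mm/s.

1620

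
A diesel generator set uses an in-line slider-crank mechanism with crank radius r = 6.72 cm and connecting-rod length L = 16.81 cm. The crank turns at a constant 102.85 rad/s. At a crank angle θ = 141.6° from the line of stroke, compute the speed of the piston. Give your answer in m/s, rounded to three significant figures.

2.90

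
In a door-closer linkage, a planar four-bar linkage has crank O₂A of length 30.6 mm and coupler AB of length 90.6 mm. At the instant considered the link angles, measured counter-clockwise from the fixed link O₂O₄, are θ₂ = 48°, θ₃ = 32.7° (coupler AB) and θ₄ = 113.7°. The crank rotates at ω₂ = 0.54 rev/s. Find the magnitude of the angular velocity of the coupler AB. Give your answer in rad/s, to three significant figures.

1.06

ω₂ = 3.393 rad/s (from 0.54 rev/s).
Differentiating the loop-closure r₂e^{iθ₂}+r₃e^{iθ₃}=r₁+r₄e^{iθ₄} gives r₂ω₂e^{iθ₂}+r₃ω₃e^{iθ₃}=r₄ω₄e^{iθ₄}.
Eliminating the other unknown: ω₃ = r₂ω₂ sin(θ₄−θ₂) / [r₃ sin(θ₃−θ₄)].
Numerator sine = +0.91140; denominator sine = -0.98769.
Result = 0.0306·3.393·(+0.91140) / (0.0906·(-0.98769)) = -1.0574 rad/s; magnitude 1.0574 rad/s.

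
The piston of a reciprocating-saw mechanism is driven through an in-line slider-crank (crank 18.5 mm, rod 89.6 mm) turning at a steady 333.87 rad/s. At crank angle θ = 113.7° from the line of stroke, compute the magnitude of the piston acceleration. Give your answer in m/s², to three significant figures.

ω = 333.9 rad/s
x(θ) = r cosθ + √(L² − r² sin²θ); with ω constant, a = ω²·d²x/dθ².
d²x/dθ² = −r cosθ − r²(cos2θ)/√u − r⁴ sin²2θ/(4u^{3/2}),  u = L² − r² sin²θ = 0.0077412 m².
Substituting r = 0.0185 m, L = 0.0896 m, θ = 113.7°: d²x/dθ² = +0.010046 m.
a = ω²·d²x/dθ² = (333.9)²·(+0.010046) = +1119.8 m/s²;  |a| = 1119.8 m/s².

1120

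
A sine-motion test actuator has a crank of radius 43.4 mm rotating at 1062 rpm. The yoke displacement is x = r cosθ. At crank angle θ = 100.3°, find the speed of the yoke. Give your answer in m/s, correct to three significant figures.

4.75

ω = 111.2 rad/s (from 1062 rpm).
x = r cosθ ⇒ ẋ = −rω sinθ.
|v| = rω|sinθ| = 0.0434·111.2·|sin 100.3°| = 4.7488 m/s.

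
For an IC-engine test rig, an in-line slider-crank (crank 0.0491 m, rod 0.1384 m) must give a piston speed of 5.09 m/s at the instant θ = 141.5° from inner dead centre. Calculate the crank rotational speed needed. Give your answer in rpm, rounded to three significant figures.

For an in-line slider-crank, |v_piston| = rω|sinθ|·[1 + r cosθ/√(L² − r² sin²θ)].
With r = 0.0491 m, L = 0.1384 m, θ = 141.5°: the bracketed kinematic factor |dx/dθ| = 0.021864 m.
ω = v/|dx/dθ| = 5.09/0.021864 = 232.8 rad/s.
N = 60ω/(2π) = 2223.1 rpm.

2220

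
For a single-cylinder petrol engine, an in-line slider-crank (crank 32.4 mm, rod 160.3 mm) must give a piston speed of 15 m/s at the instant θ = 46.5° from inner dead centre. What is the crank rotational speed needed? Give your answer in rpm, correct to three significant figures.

For an in-line slider-crank, |v_piston| = rω|sinθ|·[1 + r cosθ/√(L² − r² sin²θ)].
With r = 0.0324 m, L = 0.1603 m, θ = 46.5°: the bracketed kinematic factor |dx/dθ| = 0.026808 m.
ω = v/|dx/dθ| = 15/0.026808 = 559.54 rad/s.
N = 60ω/(2π) = 5343.2 rpm.

5340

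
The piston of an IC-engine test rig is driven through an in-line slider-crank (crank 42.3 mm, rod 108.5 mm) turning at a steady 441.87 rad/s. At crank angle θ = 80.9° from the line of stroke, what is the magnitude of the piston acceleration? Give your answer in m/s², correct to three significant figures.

1990

ω = 441.9 rad/s
x(θ) = r cosθ + √(L² − r² sin²θ); with ω constant, a = ω²·d²x/dθ².
d²x/dθ² = −r cosθ − r²(cos2θ)/√u − r⁴ sin²2θ/(4u^{3/2}),  u = L² − r² sin²θ = 0.0100277 m².
Substituting r = 0.0423 m, L = 0.1085 m, θ = 80.9°: d²x/dθ² = +0.010206 m.
a = ω²·d²x/dθ² = (441.9)²·(+0.010206) = +1992.8 m/s²;  |a| = 1992.8 m/s².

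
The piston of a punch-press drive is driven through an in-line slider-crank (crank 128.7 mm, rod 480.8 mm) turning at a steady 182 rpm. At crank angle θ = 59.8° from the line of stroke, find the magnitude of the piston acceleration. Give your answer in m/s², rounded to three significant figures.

ω = 2π·182/60 = 19.06 rad/s
x(θ) = r cosθ + √(L² − r² sin²θ); with ω constant, a = ω²·d²x/dθ².
d²x/dθ² = −r cosθ − r²(cos2θ)/√u − r⁴ sin²2θ/(4u^{3/2}),  u = L² − r² sin²θ = 0.218796 m².
Substituting r = 0.1287 m, L = 0.4808 m, θ = 59.8°: d²x/dθ² = -0.047754 m.
a = ω²·d²x/dθ² = (19.06)²·(-0.047754) = -17.347 m/s²;  |a| = 17.347 m/s².

17.3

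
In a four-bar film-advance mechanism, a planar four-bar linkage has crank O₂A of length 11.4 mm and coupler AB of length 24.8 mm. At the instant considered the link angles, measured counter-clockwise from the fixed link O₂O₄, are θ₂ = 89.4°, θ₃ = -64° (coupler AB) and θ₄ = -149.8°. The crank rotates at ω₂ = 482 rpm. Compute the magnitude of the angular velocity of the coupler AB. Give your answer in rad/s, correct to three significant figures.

20.0

ω₂ = 50.47 rad/s (from 482 rpm).
Differentiating the loop-closure r₂e^{iθ₂}+r₃e^{iθ₃}=r₁+r₄e^{iθ₄} gives r₂ω₂e^{iθ₂}+r₃ω₃e^{iθ₃}=r₄ω₄e^{iθ₄}.
Eliminating the other unknown: ω₃ = r₂ω₂ sin(θ₄−θ₂) / [r₃ sin(θ₃−θ₄)].
Numerator sine = +0.85896; denominator sine = +0.99731.
Result = 0.0114·50.47·(+0.85896) / (0.0248·(+0.99731)) = +19.983 rad/s; magnitude 19.983 rad/s.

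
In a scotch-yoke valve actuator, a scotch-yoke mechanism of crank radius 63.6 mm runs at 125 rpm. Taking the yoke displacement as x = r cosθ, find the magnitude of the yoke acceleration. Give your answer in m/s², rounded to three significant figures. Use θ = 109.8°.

3.69

ω = 13.09 rad/s (from 125 rpm).
x = r cosθ ⇒ ẍ = −rω² cosθ (ω constant).
|a| = rω²|cosθ| = 0.0636·(13.09)²·|cos 109.8°| = 3.6915 m/s².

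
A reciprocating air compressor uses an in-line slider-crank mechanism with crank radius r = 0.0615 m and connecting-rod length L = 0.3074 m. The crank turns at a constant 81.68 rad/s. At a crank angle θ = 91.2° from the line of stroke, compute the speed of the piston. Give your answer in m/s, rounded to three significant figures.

ω = 81.68 rad/s
For an in-line slider-crank, x = r cosθ + √(L² − r² sin²θ), so v = −rω sinθ·[1 + r cosθ/√(L² − r² sin²θ)].
With r = 0.0615 m, L = 0.3074 m, θ = 91.2°: √(L² − r² sin²θ) = 0.30119 m.
v = −0.0615·81.68·0.99978·[1 + 0.0615·-0.02094/0.30119] = -5.0007 m/s.
|v| = 5.0007 m/s.

5.00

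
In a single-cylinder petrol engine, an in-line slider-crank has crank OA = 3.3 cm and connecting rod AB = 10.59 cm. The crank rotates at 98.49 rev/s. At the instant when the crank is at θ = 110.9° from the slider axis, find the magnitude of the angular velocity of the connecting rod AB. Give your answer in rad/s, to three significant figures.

71.9

ω = 618.8 rad/s (converted from 98.49 rev/s).
The rod makes angle φ with the slider axis where L sinφ = r sinθ; differentiating, L cosφ·φ̇ = r ω cosθ.
L cosφ = √(L² − r² sin²θ) = 0.10131 m.
|ω_rod| = r ω |cosθ| / √(L² − r² sin²θ) = 0.033·618.8·0.35674/0.10131 = 71.907 rad/s.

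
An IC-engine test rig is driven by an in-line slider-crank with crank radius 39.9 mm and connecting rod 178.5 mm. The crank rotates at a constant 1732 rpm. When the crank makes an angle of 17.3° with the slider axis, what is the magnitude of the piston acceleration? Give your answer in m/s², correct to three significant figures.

ω = 2π·1732/60 = 181.4 rad/s
x(θ) = r cosθ + √(L² − r² sin²θ); with ω constant, a = ω²·d²x/dθ².
d²x/dθ² = −r cosθ − r²(cos2θ)/√u − r⁴ sin²2θ/(4u^{3/2}),  u = L² − r² sin²θ = 0.0317215 m².
Substituting r = 0.0399 m, L = 0.1785 m, θ = 17.3°: d²x/dθ² = -0.045489 m.
a = ω²·d²x/dθ² = (181.4)²·(-0.045489) = -1496.4 m/s²;  |a| = 1496.4 m/s².

1500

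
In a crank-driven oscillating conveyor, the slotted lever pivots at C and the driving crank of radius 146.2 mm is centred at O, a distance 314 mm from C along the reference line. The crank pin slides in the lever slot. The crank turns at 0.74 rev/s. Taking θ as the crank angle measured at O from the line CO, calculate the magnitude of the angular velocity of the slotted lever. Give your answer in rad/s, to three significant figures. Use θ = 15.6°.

ω = 4.65 rad/s (from 0.74 rev/s).
Crank pin A relative to C: A = (d + r cosθ, r sinθ); lever angle φ = atan2(r sinθ, d + r cosθ).
Differentiating tanφ: φ̇ = rω(d cosθ + r)/(d² + r² + 2dr cosθ).
d² + r² + 2dr cosθ = |CA|² = 0.208402 m²;  d cosθ + r = +0.44863 m.
|ω_lever| = |0.1462·4.65·+0.44863| / 0.208402 = 1.4634 rad/s.

1.46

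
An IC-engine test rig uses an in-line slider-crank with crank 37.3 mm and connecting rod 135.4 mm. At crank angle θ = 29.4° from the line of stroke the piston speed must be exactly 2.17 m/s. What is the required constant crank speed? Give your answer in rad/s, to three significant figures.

For an in-line slider-crank, |v_piston| = rω|sinθ|·[1 + r cosθ/√(L² − r² sin²θ)].
With r = 0.0373 m, L = 0.1354 m, θ = 29.4°: the bracketed kinematic factor |dx/dθ| = 0.022746 m.
ω = v/|dx/dθ| = 2.17/0.022746 = 95.401 rad/s.

95.4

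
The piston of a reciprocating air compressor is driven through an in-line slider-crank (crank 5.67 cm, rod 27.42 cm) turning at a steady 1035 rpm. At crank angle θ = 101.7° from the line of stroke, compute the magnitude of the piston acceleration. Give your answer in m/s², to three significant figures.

ω = 2π·1035/60 = 108.4 rad/s
x(θ) = r cosθ + √(L² − r² sin²θ); with ω constant, a = ω²·d²x/dθ².
d²x/dθ² = −r cosθ − r²(cos2θ)/√u − r⁴ sin²2θ/(4u^{3/2}),  u = L² − r² sin²θ = 0.072103 m².
Substituting r = 0.0567 m, L = 0.2742 m, θ = 101.7°: d²x/dθ² = +0.022465 m.
a = ω²·d²x/dθ² = (108.4)²·(+0.022465) = +263.9 m/s²;  |a| = 263.9 m/s².

264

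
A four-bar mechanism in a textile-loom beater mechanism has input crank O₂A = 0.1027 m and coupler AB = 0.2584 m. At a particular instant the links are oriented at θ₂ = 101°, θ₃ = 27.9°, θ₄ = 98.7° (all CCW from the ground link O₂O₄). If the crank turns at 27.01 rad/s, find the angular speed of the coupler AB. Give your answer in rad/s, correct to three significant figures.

ω₂ = 27.01 rad/s
Differentiating the loop-closure r₂e^{iθ₂}+r₃e^{iθ₃}=r₁+r₄e^{iθ₄} gives r₂ω₂e^{iθ₂}+r₃ω₃e^{iθ₃}=r₄ω₄e^{iθ₄}.
Eliminating the other unknown: ω₃ = r₂ω₂ sin(θ₄−θ₂) / [r₃ sin(θ₃−θ₄)].
Numerator sine = -0.04013; denominator sine = -0.94438.
Result = 0.1027·27.01·(-0.04013) / (0.2584·(-0.94438)) = +0.45619 rad/s; magnitude 0.45619 rad/s.

0.456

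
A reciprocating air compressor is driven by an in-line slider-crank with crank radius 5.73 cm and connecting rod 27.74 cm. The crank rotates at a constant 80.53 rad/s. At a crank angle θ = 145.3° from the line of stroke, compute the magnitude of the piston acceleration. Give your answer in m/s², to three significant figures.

278

ω = 80.53 rad/s
x(θ) = r cosθ + √(L² − r² sin²θ); with ω constant, a = ω²·d²x/dθ².
d²x/dθ² = −r cosθ − r²(cos2θ)/√u − r⁴ sin²2θ/(4u^{3/2}),  u = L² − r² sin²θ = 0.0758867 m².
Substituting r = 0.0573 m, L = 0.2774 m, θ = 145.3°: d²x/dθ² = +0.042802 m.
a = ω²·d²x/dθ² = (80.53)²·(+0.042802) = +277.58 m/s²;  |a| = 277.58 m/s².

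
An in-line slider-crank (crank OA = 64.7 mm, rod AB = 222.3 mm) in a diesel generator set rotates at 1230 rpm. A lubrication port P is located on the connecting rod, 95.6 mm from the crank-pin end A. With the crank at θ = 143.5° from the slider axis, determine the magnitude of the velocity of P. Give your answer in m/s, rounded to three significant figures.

5.86

ω = 128.8 rad/s.  Crank-pin speed |V_A| = rω = 8.3337 m/s, perpendicular to OA.
Rod angle: sinφ = −(r/L) sinθ ⇒ φ = -9.969°; ω_rod = −rω cosθ/√(L²−r²sin²θ) = +30.597 rad/s.
V_P = V_A + ω_rod × AP, with AP = 0.0956 m along the rod.
Components: V_Px = −rω sinθ − a·ω_rod·sinφ = -4.4507 m/s;  V_Py = rω cosθ + a·ω_rod·cosφ = -3.8182 m/s.
|V_P| = √(V_Px² + V_Py²) = 5.864 m/s.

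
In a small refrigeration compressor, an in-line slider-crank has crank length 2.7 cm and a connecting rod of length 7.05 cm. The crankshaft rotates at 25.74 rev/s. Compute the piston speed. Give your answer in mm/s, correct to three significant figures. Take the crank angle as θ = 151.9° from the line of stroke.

1350

ω = 2π·25.7 = 161.7 rad/s
For an in-line slider-crank, x = r cosθ + √(L² − r² sin²θ), so v = −rω sinθ·[1 + r cosθ/√(L² − r² sin²θ)].
With r = 0.027 m, L = 0.0705 m, θ = 151.9°: √(L² − r² sin²θ) = 0.069343 m.
v = −0.027·161.7·0.47101·[1 + 0.027·-0.88213/0.069343] = -1.3503 m/s.
|v| = 1.3503 m/s = 1350.3 mm/s.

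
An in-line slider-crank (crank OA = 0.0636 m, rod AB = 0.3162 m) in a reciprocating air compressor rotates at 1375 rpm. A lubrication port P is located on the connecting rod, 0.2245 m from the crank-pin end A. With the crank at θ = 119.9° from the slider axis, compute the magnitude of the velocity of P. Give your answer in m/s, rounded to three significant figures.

7.48

ω = 144 rad/s.  Crank-pin speed |V_A| = rω = 9.1577 m/s, perpendicular to OA.
Rod angle: sinφ = −(r/L) sinθ ⇒ φ = -10.042°; ω_rod = −rω cosθ/√(L²−r²sin²θ) = +14.662 rad/s.
V_P = V_A + ω_rod × AP, with AP = 0.2245 m along the rod.
Components: V_Px = −rω sinθ − a·ω_rod·sinφ = -7.3649 m/s;  V_Py = rω cosθ + a·ω_rod·cosφ = -1.3239 m/s.
|V_P| = √(V_Px² + V_Py²) = 7.4829 m/s.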